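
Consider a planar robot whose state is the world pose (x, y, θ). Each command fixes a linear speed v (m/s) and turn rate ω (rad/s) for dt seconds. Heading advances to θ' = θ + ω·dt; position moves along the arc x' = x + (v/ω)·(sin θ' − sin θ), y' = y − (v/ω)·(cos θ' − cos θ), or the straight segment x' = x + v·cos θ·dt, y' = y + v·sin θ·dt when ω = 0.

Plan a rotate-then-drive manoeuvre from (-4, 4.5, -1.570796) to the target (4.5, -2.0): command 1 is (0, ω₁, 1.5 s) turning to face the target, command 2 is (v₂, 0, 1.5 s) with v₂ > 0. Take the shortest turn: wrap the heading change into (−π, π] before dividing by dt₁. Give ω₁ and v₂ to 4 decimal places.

ω₁ = 0.6120, v₂ = 7.1336

heading to target = atan2(-2−4.5, 4.5−-4) = -0.6528
Δθ = wrap(-0.6528 − -1.5708) = 0.9179; ω₁ = Δθ/dt₁ = 0.6120
distance = √((4.5−-4)² + (-2−4.5)²) = 10.7005; v₂ = distance/dt₂ = 7.1336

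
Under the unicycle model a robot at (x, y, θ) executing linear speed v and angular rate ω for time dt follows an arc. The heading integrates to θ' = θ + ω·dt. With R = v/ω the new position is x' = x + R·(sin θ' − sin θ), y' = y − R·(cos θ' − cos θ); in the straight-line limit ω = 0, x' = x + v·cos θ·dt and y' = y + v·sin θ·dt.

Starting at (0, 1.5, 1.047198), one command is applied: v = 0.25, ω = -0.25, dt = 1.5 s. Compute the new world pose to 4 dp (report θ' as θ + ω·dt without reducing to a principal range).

(0.2433, 1.7825, 0.6722)

θ' = 1.0472 + -0.25·1.5 = 0.6722
R = v/ω = 0.25/-0.25 = -1.0000
x' = 0 + -1.0000·(sin 0.6722 − sin 1.0472) = 0.2433
y' = 1.5 − -1.0000·(cos 0.6722 − cos 1.0472) = 1.7825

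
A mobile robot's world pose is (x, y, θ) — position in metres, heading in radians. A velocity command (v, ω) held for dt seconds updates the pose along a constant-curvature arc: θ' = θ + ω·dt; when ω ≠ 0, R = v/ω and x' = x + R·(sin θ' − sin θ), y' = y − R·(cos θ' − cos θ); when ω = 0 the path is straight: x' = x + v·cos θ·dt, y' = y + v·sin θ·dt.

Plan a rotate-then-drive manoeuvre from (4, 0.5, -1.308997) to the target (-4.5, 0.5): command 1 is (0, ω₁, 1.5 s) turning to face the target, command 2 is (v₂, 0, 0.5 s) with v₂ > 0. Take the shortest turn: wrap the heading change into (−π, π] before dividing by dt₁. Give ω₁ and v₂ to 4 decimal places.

heading to target = atan2(0.5−0.5, -4.5−4) = 3.1416
Δθ = wrap(3.1416 − -1.3090) = -1.8326; ω₁ = Δθ/dt₁ = -1.2217
distance = √((-4.5−4)² + (0.5−0.5)²) = 8.5000; v₂ = distance/dt₂ = 17.0000

ω₁ = -1.2217, v₂ = 17.0000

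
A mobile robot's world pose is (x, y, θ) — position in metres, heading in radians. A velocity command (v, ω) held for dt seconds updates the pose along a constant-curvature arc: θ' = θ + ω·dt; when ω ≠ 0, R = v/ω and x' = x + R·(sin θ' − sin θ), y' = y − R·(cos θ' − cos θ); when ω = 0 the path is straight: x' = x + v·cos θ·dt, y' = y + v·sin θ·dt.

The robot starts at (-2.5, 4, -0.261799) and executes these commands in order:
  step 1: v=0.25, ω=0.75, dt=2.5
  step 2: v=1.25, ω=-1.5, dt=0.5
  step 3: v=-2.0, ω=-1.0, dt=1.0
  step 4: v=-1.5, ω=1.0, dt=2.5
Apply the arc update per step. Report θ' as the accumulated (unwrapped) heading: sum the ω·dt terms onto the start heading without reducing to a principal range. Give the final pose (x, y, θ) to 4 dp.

(-4.9317, 1.6778, 2.3632)

step 1: θ'=1.6132 (R=0.3333) → pose (-2.0807, 4.3361, 1.6132)
step 2: θ'=0.8632 (R=-0.8333) → pose (-1.8814, 4.9131, 0.8632)
step 3: θ'=-0.1368 (R=2.0000) → pose (-3.6740, 4.2318, -0.1368)
step 4: θ'=2.3632 (R=-1.5000) → pose (-4.9317, 1.6778, 2.3632)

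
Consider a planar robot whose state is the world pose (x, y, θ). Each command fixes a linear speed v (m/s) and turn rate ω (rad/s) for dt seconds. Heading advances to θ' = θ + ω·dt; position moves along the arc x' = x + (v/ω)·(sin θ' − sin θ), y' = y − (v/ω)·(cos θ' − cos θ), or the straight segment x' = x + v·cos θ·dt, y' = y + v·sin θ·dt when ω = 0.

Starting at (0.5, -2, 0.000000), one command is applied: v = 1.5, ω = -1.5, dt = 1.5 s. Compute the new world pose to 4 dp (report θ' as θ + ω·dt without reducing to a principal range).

θ' = 0.0000 + -1.5·1.5 = -2.2500
R = v/ω = 1.5/-1.5 = -1.0000
x' = 0.5 + -1.0000·(sin -2.2500 − sin 0.0000) = 1.2781
y' = -2 − -1.0000·(cos -2.2500 − cos 0.0000) = -3.6282

(1.2781, -3.6282, -2.2500)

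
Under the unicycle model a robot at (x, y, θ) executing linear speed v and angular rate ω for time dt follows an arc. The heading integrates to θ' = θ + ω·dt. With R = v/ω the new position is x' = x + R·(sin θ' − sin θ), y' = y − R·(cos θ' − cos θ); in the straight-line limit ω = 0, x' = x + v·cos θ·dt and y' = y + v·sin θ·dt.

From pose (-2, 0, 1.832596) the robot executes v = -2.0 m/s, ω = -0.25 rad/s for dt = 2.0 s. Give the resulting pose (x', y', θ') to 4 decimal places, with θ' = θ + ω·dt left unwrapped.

(-1.9533, -3.9582, 1.3326)

θ' = 1.8326 + -0.25·2.0 = 1.3326
R = v/ω = -2.0/-0.25 = 8.0000
x' = -2 + 8.0000·(sin 1.3326 − sin 1.8326) = -1.9533
y' = 0 − 8.0000·(cos 1.3326 − cos 1.8326) = -3.9582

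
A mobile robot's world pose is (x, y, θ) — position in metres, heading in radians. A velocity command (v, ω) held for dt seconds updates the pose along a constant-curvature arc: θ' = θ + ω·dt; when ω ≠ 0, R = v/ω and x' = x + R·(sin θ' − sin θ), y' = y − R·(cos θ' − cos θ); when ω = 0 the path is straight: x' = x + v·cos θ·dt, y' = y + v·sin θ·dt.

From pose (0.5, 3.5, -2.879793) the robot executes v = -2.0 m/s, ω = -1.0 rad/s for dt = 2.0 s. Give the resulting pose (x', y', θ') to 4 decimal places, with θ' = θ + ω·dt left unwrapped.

(2.9897, 1.2349, -4.8798)

θ' = -2.8798 + -1.0·2.0 = -4.8798
R = v/ω = -2.0/-1.0 = 2.0000
x' = 0.5 + 2.0000·(sin -4.8798 − sin -2.8798) = 2.9897
y' = 3.5 − 2.0000·(cos -4.8798 − cos -2.8798) = 1.2349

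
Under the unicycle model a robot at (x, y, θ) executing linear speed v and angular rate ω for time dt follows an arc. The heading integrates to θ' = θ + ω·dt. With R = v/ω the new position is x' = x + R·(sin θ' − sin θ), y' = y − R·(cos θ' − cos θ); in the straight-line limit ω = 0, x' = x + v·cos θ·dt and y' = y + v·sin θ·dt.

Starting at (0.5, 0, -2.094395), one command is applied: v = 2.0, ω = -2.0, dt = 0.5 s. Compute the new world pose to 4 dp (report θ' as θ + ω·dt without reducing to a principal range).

(-0.3188, -0.4989, -3.0944)

θ' = -2.0944 + -2.0·0.5 = -3.0944
R = v/ω = 2.0/-2.0 = -1.0000
x' = 0.5 + -1.0000·(sin -3.0944 − sin -2.0944) = -0.3188
y' = 0 − -1.0000·(cos -3.0944 − cos -2.0944) = -0.4989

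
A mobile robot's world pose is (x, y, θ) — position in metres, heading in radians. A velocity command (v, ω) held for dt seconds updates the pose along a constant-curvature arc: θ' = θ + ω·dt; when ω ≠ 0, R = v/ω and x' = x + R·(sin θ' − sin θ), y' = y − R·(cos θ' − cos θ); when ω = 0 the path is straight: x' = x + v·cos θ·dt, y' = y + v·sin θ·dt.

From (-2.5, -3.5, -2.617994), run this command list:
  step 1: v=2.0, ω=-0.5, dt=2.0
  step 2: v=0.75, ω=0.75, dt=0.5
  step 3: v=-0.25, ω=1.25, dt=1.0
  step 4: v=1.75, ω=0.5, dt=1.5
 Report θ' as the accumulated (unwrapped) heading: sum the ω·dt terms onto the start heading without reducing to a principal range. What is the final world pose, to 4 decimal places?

step 1: θ'=-3.6180 (R=-4.0000) → pose (-6.3343, -3.5905, -3.6180)
step 2: θ'=-3.2430 (R=1.0000) → pose (-6.6917, -3.4843, -3.2430)
step 3: θ'=-1.9930 (R=-0.2000) → pose (-6.4890, -3.3673, -1.9930)
step 4: θ'=-1.2430 (R=3.5000) → pose (-6.6100, -5.9283, -1.2430)

(-6.6100, -5.9283, -1.2430)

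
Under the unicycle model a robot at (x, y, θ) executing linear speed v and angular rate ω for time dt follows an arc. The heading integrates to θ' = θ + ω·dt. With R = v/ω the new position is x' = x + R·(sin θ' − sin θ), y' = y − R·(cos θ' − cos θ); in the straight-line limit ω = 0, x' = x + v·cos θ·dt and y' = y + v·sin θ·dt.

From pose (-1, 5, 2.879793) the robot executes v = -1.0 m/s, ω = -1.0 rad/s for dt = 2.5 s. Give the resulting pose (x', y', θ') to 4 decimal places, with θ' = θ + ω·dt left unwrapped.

(-0.8881, 3.1053, 0.3798)

θ' = 2.8798 + -1.0·2.5 = 0.3798
R = v/ω = -1.0/-1.0 = 1.0000
x' = -1 + 1.0000·(sin 0.3798 − sin 2.8798) = -0.8881
y' = 5 − 1.0000·(cos 0.3798 − cos 2.8798) = 3.1053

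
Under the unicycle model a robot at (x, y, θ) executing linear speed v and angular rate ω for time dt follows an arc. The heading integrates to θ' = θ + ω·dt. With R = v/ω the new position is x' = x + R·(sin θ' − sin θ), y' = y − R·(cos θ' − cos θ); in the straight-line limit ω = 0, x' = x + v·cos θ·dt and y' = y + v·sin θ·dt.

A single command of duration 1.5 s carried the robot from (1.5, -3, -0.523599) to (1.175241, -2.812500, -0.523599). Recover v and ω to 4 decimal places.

Δθ = -0.523599 − -0.523599 = 0.000000
ω = Δθ/dt = 0.000000/1.5 = 0.0000
ω = 0 → v = (Δx·cos θ + Δy·sin θ)/dt = -0.2500

v = -0.2500, ω = 0.0000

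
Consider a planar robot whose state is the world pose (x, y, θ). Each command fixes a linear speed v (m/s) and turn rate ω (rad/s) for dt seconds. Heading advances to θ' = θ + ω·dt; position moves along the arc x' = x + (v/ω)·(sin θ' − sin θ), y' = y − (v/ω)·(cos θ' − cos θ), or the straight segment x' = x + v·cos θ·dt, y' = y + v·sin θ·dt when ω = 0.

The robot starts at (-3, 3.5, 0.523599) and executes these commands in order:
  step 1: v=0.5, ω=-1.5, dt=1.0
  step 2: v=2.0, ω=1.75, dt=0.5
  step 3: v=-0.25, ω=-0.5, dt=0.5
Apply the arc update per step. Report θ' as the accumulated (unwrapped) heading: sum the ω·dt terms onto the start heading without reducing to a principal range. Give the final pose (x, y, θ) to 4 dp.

(-1.8475, 2.9290, -0.3514)

step 1: θ'=-0.9764 (R=-0.3333) → pose (-2.5572, 3.3980, -0.9764)
step 2: θ'=-0.1014 (R=1.1429) → pose (-1.7260, 2.9010, -0.1014)
step 3: θ'=-0.3514 (R=0.5000) → pose (-1.8475, 2.9290, -0.3514)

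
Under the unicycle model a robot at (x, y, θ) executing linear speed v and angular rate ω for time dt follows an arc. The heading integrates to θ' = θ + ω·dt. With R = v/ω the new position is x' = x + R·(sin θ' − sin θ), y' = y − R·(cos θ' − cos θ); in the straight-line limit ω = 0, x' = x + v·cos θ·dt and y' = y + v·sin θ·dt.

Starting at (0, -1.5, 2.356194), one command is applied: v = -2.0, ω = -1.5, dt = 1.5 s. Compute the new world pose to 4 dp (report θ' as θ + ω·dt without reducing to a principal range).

θ' = 2.3562 + -1.5·1.5 = 0.1062
R = v/ω = -2.0/-1.5 = 1.3333
x' = 0 + 1.3333·(sin 0.1062 − sin 2.3562) = -0.8015
y' = -1.5 − 1.3333·(cos 0.1062 − cos 2.3562) = -3.7686

(-0.8015, -3.7686, 0.1062)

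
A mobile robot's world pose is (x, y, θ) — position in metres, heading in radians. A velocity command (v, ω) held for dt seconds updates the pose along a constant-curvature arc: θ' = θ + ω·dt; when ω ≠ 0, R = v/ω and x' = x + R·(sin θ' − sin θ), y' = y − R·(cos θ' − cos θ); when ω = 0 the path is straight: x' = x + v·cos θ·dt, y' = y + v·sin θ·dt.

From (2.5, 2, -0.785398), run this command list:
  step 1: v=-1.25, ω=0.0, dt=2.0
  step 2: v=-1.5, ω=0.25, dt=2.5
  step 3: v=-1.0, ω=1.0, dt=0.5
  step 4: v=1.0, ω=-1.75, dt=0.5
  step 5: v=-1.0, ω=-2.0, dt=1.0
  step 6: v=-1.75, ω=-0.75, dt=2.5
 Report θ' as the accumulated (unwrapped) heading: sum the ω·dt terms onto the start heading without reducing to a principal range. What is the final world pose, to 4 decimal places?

(0.9643, 4.9738, -4.4104)

step 1: θ'=-0.7854 (straight) → pose (0.7322, 3.7678, -0.7854)
step 2: θ'=-0.1604 (R=-6.0000) → pose (-2.5521, 5.4481, -0.1604)
step 3: θ'=0.3396 (R=-1.0000) → pose (-3.0450, 5.4038, 0.3396)
step 4: θ'=-0.5354 (R=-0.5714) → pose (-2.5631, 5.3565, -0.5354)
step 5: θ'=-2.5354 (R=0.5000) → pose (-2.5929, 6.1974, -2.5354)
step 6: θ'=-4.4104 (R=2.3333) → pose (0.9643, 4.9738, -4.4104)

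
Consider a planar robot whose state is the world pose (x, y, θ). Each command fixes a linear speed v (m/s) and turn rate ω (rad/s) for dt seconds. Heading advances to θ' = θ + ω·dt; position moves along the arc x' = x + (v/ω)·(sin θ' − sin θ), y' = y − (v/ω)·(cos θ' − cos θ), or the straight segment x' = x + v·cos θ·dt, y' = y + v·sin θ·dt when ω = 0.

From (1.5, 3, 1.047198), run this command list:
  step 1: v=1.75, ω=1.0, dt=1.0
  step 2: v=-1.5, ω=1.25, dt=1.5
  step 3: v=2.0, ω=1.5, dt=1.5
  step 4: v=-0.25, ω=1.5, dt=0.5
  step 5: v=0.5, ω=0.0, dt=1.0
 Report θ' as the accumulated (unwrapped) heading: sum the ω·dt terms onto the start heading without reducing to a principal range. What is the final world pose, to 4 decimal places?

(4.5245, 2.3691, 6.9222)

step 1: θ'=2.0472 (R=1.7500) → pose (1.5396, 4.6775, 2.0472)
step 2: θ'=3.9222 (R=-1.2000) → pose (3.4504, 4.3752, 3.9222)
step 3: θ'=6.1722 (R=1.3333) → pose (4.2410, 2.1028, 6.1722)
step 4: θ'=6.9222 (R=-0.1667) → pose (4.1232, 2.0709, 6.9222)
step 5: θ'=6.9222 (straight) → pose (4.5245, 2.3691, 6.9222)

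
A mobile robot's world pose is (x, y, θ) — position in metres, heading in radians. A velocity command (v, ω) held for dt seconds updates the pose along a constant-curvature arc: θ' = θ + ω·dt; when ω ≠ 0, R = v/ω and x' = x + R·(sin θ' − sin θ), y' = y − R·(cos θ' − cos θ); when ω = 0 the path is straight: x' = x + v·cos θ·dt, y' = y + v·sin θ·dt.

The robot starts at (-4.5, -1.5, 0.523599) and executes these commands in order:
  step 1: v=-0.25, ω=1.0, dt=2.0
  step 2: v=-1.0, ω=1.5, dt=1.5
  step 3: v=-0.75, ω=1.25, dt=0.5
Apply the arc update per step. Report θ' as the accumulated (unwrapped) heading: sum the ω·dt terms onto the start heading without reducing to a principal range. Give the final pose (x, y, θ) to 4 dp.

(-3.6028, -0.9927, 5.3986)

step 1: θ'=2.5236 (R=-0.2500) → pose (-4.5199, -1.9203, 2.5236)
step 2: θ'=4.7736 (R=-0.6667) → pose (-3.4682, -1.3361, 4.7736)
step 3: θ'=5.3986 (R=-0.6000) → pose (-3.6028, -0.9927, 5.3986)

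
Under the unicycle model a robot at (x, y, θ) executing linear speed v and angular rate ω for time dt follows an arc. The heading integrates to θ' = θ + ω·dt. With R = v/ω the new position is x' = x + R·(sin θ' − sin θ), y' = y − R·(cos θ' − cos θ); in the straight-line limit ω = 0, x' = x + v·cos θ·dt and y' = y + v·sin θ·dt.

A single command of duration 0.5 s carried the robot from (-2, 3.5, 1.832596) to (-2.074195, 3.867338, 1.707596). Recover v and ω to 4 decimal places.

v = 0.7500, ω = -0.2500

Δθ = 1.707596 − 1.832596 = -0.125000
ω = Δθ/dt = -0.125000/0.5 = -0.2500
R = −Δy/(cos θ' − cos θ) = -3.0000
v = R·ω = -3.0000·-0.2500 = 0.7500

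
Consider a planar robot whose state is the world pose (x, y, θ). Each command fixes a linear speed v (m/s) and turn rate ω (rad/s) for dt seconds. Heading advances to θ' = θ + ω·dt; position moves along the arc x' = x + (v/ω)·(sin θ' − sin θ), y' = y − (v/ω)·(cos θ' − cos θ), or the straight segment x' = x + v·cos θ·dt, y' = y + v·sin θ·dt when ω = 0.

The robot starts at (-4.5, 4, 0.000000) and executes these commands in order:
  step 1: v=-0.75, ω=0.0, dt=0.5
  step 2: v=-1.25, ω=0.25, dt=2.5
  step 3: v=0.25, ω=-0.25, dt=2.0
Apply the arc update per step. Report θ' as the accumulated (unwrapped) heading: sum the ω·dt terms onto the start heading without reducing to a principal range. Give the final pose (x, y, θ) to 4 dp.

step 1: θ'=0.0000 (straight) → pose (-4.8750, 4.0000, 0.0000)
step 2: θ'=0.6250 (R=-5.0000) → pose (-7.8005, 3.0548, 0.6250)
step 3: θ'=0.1250 (R=-1.0000) → pose (-7.3401, 3.2361, 0.1250)

(-7.3401, 3.2361, 0.1250)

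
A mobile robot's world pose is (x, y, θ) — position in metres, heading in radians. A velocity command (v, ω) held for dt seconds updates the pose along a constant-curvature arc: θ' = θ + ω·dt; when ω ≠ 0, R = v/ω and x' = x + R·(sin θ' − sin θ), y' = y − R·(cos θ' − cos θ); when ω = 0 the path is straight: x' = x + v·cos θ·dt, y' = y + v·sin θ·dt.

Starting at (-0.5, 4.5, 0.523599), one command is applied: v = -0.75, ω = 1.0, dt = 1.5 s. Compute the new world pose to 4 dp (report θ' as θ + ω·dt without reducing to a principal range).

(-0.7994, 3.5224, 2.0236)

θ' = 0.5236 + 1.0·1.5 = 2.0236
R = v/ω = -0.75/1.0 = -0.7500
x' = -0.5 + -0.7500·(sin 2.0236 − sin 0.5236) = -0.7994
y' = 4.5 − -0.7500·(cos 2.0236 − cos 0.5236) = 3.5224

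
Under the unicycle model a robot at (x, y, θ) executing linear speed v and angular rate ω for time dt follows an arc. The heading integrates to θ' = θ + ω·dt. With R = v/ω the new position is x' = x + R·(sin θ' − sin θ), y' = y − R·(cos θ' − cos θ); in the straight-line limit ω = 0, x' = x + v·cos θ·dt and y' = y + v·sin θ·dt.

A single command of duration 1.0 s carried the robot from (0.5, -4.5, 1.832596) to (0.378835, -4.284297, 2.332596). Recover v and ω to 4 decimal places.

v = 0.2500, ω = 0.5000

Δθ = 2.332596 − 1.832596 = 0.500000
ω = Δθ/dt = 0.500000/1.0 = 0.5000
R = −Δy/(cos θ' − cos θ) = 0.5000
v = R·ω = 0.5000·0.5000 = 0.2500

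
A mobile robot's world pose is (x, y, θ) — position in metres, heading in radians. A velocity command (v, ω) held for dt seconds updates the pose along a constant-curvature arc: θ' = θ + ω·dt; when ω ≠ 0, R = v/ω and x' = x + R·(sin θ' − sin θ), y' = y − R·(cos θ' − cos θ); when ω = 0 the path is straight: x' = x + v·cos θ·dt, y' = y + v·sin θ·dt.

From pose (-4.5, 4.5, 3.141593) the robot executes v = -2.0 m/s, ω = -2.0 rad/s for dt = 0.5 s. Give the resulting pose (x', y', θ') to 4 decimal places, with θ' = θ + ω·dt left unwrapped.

(-3.6585, 4.0403, 2.1416)

θ' = 3.1416 + -2.0·0.5 = 2.1416
R = v/ω = -2.0/-2.0 = 1.0000
x' = -4.5 + 1.0000·(sin 2.1416 − sin 3.1416) = -3.6585
y' = 4.5 − 1.0000·(cos 2.1416 − cos 3.1416) = 4.0403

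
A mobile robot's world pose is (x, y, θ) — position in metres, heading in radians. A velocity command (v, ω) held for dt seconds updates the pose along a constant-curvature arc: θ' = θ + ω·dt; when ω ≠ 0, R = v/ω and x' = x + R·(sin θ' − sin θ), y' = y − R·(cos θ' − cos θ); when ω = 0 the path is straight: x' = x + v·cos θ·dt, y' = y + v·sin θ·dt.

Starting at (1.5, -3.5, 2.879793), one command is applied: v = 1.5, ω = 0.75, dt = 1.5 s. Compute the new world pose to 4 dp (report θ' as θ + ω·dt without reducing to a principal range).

(-0.5375, -4.1318, 4.0048)

θ' = 2.8798 + 0.75·1.5 = 4.0048
R = v/ω = 1.5/0.75 = 2.0000
x' = 1.5 + 2.0000·(sin 4.0048 − sin 2.8798) = -0.5375
y' = -3.5 − 2.0000·(cos 4.0048 − cos 2.8798) = -4.1318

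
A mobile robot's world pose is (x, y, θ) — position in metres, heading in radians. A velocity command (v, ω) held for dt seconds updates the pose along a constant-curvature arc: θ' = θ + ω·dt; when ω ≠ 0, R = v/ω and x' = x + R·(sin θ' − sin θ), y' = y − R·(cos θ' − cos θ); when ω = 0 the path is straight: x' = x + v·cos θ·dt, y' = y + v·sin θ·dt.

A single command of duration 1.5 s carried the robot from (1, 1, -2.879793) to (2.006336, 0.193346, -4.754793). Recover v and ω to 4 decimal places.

Δθ = -4.754793 − -2.879793 = -1.875000
ω = Δθ/dt = -1.875000/1.5 = -1.2500
R = Δx/(sin θ' − sin θ) = 0.8000
v = R·ω = 0.8000·-1.2500 = -1.0000

v = -1.0000, ω = -1.2500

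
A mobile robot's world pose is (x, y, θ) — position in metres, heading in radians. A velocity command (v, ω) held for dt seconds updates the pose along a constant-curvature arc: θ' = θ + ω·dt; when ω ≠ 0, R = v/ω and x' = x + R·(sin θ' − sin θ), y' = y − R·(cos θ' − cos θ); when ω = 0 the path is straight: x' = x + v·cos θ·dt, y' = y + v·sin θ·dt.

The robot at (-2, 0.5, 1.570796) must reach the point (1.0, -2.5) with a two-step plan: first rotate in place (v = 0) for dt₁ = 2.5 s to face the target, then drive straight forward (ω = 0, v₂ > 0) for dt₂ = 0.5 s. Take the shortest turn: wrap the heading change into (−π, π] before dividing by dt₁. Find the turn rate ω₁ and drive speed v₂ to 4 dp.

ω₁ = -0.9425, v₂ = 8.4853

heading to target = atan2(-2.5−0.5, 1−-2) = -0.7854
Δθ = wrap(-0.7854 − 1.5708) = -2.3562; ω₁ = Δθ/dt₁ = -0.9425
distance = √((1−-2)² + (-2.5−0.5)²) = 4.2426; v₂ = distance/dt₂ = 8.4853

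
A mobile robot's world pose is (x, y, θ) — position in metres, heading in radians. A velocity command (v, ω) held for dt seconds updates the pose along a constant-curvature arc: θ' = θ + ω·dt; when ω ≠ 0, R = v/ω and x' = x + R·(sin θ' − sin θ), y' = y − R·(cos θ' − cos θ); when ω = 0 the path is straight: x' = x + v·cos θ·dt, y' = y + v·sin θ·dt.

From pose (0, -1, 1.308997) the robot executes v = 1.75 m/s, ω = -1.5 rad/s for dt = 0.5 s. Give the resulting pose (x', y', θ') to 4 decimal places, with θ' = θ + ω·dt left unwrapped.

(0.5082, -0.3129, 0.5590)

θ' = 1.3090 + -1.5·0.5 = 0.5590
R = v/ω = 1.75/-1.5 = -1.1667
x' = 0 + -1.1667·(sin 0.5590 − sin 1.3090) = 0.5082
y' = -1 − -1.1667·(cos 0.5590 − cos 1.3090) = -0.3129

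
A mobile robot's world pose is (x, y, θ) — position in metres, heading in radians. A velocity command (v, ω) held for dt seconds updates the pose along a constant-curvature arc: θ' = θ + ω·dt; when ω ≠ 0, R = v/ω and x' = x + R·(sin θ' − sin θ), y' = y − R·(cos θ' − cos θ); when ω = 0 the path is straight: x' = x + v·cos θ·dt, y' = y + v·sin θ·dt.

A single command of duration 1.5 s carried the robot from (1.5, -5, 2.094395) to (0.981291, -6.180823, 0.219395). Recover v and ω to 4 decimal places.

Δθ = 0.219395 − 2.094395 = -1.875000
ω = Δθ/dt = -1.875000/1.5 = -1.2500
R = −Δy/(cos θ' − cos θ) = 0.8000
v = R·ω = 0.8000·-1.2500 = -1.0000

v = -1.0000, ω = -1.2500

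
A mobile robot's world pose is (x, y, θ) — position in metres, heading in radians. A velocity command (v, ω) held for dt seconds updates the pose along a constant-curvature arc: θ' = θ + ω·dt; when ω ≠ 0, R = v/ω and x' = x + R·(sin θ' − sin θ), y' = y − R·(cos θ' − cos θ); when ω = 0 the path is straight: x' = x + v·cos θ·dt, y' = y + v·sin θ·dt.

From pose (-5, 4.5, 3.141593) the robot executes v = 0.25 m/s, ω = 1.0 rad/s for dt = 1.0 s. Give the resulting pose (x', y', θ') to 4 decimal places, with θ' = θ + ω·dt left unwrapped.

(-5.2104, 4.3851, 4.1416)

θ' = 3.1416 + 1.0·1.0 = 4.1416
R = v/ω = 0.25/1.0 = 0.2500
x' = -5 + 0.2500·(sin 4.1416 − sin 3.1416) = -5.2104
y' = 4.5 − 0.2500·(cos 4.1416 − cos 3.1416) = 4.3851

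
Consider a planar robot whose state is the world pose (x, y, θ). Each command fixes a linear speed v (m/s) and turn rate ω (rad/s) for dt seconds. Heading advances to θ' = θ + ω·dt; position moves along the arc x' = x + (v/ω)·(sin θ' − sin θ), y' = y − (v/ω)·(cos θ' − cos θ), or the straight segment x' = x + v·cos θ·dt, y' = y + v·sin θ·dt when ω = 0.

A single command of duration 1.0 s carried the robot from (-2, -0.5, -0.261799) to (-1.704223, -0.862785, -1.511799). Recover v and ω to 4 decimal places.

Δθ = -1.511799 − -0.261799 = -1.250000
ω = Δθ/dt = -1.250000/1.0 = -1.2500
R = −Δy/(cos θ' − cos θ) = -0.4000
v = R·ω = -0.4000·-1.2500 = 0.5000

v = 0.5000, ω = -1.2500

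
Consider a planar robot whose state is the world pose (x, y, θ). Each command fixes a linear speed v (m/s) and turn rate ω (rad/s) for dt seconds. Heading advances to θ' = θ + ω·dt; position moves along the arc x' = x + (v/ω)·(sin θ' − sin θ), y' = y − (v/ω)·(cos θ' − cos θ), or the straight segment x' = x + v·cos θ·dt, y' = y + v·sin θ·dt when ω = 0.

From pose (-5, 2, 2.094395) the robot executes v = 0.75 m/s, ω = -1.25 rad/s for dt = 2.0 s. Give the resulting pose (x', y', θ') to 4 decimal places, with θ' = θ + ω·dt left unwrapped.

θ' = 2.0944 + -1.25·2.0 = -0.4056
R = v/ω = 0.75/-1.25 = -0.6000
x' = -5 + -0.6000·(sin -0.4056 − sin 2.0944) = -4.2436
y' = 2 − -0.6000·(cos -0.4056 − cos 2.0944) = 2.8513

(-4.2436, 2.8513, -0.4056)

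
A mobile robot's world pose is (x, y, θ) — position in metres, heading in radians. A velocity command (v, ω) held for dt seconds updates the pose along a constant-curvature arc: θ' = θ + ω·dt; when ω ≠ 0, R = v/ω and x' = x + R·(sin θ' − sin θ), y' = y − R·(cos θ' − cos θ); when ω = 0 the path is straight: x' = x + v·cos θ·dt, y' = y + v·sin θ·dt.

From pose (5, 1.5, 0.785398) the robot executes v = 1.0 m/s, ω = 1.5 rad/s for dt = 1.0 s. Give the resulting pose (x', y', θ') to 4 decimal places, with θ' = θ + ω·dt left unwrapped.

(5.0322, 2.4083, 2.2854)

θ' = 0.7854 + 1.5·1.0 = 2.2854
R = v/ω = 1.0/1.5 = 0.6667
x' = 5 + 0.6667·(sin 2.2854 − sin 0.7854) = 5.0322
y' = 1.5 − 0.6667·(cos 2.2854 − cos 0.7854) = 2.4083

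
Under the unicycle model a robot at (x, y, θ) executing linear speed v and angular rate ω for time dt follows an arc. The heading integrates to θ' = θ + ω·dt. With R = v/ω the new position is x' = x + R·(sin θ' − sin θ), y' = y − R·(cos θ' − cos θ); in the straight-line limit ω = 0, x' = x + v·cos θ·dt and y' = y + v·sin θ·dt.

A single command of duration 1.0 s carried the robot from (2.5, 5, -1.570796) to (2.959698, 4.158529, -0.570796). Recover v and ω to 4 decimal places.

v = 1.0000, ω = 1.0000

Δθ = -0.570796 − -1.570796 = 1.000000
ω = Δθ/dt = 1.000000/1.0 = 1.0000
R = −Δy/(cos θ' − cos θ) = 1.0000
v = R·ω = 1.0000·1.0000 = 1.0000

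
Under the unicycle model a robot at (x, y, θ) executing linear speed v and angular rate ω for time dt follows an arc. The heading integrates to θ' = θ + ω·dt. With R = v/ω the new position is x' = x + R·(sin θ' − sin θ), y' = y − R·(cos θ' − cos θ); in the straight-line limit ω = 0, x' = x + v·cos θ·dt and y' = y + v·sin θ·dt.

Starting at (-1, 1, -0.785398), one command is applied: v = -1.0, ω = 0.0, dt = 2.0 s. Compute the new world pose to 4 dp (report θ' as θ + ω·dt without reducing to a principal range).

(-2.4142, 2.4142, -0.7854)

θ' = -0.7854 + 0.0·2.0 = -0.7854
ω = 0 → straight: x' = -1 + -1.0·cos(-0.7854)·2.0 = -2.4142
y' = 1 + -1.0·sin(-0.7854)·2.0 = 2.4142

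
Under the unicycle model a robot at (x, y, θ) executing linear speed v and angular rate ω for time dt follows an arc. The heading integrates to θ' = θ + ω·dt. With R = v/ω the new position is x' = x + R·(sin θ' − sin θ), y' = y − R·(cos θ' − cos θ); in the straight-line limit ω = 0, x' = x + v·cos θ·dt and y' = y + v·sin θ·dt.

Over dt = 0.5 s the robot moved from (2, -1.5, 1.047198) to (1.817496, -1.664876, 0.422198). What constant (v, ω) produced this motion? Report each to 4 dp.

Δθ = 0.422198 − 1.047198 = -0.625000
ω = Δθ/dt = -0.625000/0.5 = -1.2500
R = Δx/(sin θ' − sin θ) = 0.4000
v = R·ω = 0.4000·-1.2500 = -0.5000

v = -0.5000, ω = -1.2500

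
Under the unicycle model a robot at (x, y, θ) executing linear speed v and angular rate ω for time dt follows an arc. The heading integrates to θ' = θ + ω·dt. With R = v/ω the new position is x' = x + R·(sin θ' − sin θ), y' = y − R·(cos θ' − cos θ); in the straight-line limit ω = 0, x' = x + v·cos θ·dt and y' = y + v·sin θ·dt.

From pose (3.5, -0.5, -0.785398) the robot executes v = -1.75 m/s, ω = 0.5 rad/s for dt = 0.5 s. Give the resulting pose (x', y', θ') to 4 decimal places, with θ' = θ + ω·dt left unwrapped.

θ' = -0.7854 + 0.5·0.5 = -0.5354
R = v/ω = -1.75/0.5 = -3.5000
x' = 3.5 + -3.5000·(sin -0.5354 − sin -0.7854) = 2.8108
y' = -0.5 − -3.5000·(cos -0.5354 − cos -0.7854) = 0.0354

(2.8108, 0.0354, -0.5354)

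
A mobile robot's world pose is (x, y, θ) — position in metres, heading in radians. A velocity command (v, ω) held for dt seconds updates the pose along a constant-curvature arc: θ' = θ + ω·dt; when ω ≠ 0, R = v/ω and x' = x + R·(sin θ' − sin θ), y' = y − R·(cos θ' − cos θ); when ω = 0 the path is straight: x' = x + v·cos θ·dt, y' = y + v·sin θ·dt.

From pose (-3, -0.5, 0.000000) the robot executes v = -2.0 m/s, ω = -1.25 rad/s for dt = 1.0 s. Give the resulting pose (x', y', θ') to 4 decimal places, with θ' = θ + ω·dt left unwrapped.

(-4.5184, 0.5955, -1.2500)

θ' = 0.0000 + -1.25·1.0 = -1.2500
R = v/ω = -2.0/-1.25 = 1.6000
x' = -3 + 1.6000·(sin -1.2500 − sin 0.0000) = -4.5184
y' = -0.5 − 1.6000·(cos -1.2500 − cos 0.0000) = 0.5955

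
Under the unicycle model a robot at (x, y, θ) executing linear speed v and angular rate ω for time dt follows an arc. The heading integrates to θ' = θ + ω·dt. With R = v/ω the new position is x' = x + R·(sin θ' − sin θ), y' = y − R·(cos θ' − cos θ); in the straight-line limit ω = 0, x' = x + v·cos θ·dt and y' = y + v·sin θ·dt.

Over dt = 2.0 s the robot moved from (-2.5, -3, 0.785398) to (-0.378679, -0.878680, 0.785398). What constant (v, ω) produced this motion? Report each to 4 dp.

v = 1.5000, ω = 0.0000

Δθ = 0.785398 − 0.785398 = 0.000000
ω = Δθ/dt = 0.000000/2.0 = 0.0000
ω = 0 → v = (Δx·cos θ + Δy·sin θ)/dt = 1.5000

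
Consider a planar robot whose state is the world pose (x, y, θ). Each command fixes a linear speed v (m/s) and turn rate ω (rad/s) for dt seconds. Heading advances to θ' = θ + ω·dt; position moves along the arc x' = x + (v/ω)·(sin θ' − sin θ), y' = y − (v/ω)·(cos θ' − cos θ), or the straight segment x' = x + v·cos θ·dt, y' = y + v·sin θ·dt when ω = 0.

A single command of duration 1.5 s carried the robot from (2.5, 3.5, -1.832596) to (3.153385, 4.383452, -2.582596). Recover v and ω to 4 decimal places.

Δθ = -2.582596 − -1.832596 = -0.750000
ω = Δθ/dt = -0.750000/1.5 = -0.5000
R = −Δy/(cos θ' − cos θ) = 1.5000
v = R·ω = 1.5000·-0.5000 = -0.7500

v = -0.7500, ω = -0.5000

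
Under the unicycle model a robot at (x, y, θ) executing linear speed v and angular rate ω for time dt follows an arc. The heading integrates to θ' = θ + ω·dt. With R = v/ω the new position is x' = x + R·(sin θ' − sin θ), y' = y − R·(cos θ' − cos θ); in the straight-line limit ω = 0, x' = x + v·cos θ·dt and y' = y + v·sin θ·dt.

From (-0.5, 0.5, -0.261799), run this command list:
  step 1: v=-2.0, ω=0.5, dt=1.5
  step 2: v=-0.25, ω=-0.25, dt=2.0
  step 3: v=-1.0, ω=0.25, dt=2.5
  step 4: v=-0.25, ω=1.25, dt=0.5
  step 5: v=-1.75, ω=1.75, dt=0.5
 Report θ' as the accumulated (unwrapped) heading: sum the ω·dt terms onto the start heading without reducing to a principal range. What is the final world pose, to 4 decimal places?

step 1: θ'=0.4882 (R=-4.0000) → pose (-3.4114, 0.1690, 0.4882)
step 2: θ'=-0.0118 (R=1.0000) → pose (-3.8923, 0.0523, -0.0118)
step 3: θ'=0.6132 (R=-4.0000) → pose (-6.2414, -0.6762, 0.6132)
step 4: θ'=1.2382 (R=-0.2000) → pose (-6.3154, -0.7745, 1.2382)
step 5: θ'=2.1132 (R=-1.0000) → pose (-6.2266, -1.6172, 2.1132)

(-6.2266, -1.6172, 2.1132)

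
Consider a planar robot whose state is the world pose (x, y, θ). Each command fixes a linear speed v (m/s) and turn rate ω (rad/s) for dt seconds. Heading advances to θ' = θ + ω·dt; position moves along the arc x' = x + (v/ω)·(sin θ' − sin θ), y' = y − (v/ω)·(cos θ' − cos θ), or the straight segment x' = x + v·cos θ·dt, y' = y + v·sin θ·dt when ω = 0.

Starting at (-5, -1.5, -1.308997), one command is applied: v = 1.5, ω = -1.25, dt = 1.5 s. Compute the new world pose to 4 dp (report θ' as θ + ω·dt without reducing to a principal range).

θ' = -1.3090 + -1.25·1.5 = -3.1840
R = v/ω = 1.5/-1.25 = -1.2000
x' = -5 + -1.2000·(sin -3.1840 − sin -1.3090) = -6.2100
y' = -1.5 − -1.2000·(cos -3.1840 − cos -1.3090) = -3.0095

(-6.2100, -3.0095, -3.1840)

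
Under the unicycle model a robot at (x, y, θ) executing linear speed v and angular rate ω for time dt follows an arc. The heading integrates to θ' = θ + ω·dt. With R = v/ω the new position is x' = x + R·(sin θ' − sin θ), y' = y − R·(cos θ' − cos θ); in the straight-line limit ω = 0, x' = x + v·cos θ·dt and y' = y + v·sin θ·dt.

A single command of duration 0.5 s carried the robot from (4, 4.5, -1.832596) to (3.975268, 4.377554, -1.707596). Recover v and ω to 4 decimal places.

v = 0.2500, ω = 0.2500

Δθ = -1.707596 − -1.832596 = 0.125000
ω = Δθ/dt = 0.125000/0.5 = 0.2500
R = −Δy/(cos θ' − cos θ) = 1.0000
v = R·ω = 1.0000·0.2500 = 0.2500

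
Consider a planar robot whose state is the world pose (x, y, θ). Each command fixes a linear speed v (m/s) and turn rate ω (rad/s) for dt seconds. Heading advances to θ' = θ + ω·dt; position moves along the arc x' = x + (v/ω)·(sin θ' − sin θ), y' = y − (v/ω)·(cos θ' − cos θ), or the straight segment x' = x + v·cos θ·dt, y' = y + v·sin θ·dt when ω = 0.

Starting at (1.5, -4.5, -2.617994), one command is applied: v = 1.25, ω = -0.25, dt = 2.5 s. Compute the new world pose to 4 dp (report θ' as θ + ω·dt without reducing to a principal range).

(-1.5061, -5.1442, -3.2430)

θ' = -2.6180 + -0.25·2.5 = -3.2430
R = v/ω = 1.25/-0.25 = -5.0000
x' = 1.5 + -5.0000·(sin -3.2430 − sin -2.6180) = -1.5061
y' = -4.5 − -5.0000·(cos -3.2430 − cos -2.6180) = -5.1442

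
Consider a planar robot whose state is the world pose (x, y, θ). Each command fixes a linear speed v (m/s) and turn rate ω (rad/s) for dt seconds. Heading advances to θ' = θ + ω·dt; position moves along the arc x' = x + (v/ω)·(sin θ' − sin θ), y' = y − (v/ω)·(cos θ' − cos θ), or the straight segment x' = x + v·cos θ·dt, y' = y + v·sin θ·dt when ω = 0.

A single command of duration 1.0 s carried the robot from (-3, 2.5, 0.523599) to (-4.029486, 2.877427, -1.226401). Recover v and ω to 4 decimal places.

Δθ = -1.226401 − 0.523599 = -1.750000
ω = Δθ/dt = -1.750000/1.0 = -1.7500
R = Δx/(sin θ' − sin θ) = 0.7143
v = R·ω = 0.7143·-1.7500 = -1.2500

v = -1.2500, ω = -1.7500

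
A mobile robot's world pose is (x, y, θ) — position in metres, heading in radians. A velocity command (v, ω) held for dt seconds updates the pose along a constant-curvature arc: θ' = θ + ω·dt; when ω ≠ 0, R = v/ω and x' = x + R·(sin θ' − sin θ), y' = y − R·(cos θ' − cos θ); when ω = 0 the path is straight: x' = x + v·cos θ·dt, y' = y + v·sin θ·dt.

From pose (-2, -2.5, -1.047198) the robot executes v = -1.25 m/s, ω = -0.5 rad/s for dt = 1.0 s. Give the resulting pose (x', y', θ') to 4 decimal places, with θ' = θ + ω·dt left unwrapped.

θ' = -1.0472 + -0.5·1.0 = -1.5472
R = v/ω = -1.25/-0.5 = 2.5000
x' = -2 + 2.5000·(sin -1.5472 − sin -1.0472) = -2.3342
y' = -2.5 − 2.5000·(cos -1.5472 − cos -1.0472) = -1.3090

(-2.3342, -1.3090, -1.5472)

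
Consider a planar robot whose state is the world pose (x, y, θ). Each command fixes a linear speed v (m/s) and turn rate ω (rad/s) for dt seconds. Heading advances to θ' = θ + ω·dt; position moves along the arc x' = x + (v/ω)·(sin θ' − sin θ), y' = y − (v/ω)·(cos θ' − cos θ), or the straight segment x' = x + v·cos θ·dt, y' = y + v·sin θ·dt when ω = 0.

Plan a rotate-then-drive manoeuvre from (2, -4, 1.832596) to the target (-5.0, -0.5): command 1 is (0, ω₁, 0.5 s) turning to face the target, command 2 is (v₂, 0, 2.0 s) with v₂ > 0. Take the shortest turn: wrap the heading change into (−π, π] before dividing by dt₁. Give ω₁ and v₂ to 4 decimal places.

heading to target = atan2(-0.5−-4, -5−2) = 2.6779
Δθ = wrap(2.6779 − 1.8326) = 0.8453; ω₁ = Δθ/dt₁ = 1.6907
distance = √((-5−2)² + (-0.5−-4)²) = 7.8262; v₂ = distance/dt₂ = 3.9131

ω₁ = 1.6907, v₂ = 3.9131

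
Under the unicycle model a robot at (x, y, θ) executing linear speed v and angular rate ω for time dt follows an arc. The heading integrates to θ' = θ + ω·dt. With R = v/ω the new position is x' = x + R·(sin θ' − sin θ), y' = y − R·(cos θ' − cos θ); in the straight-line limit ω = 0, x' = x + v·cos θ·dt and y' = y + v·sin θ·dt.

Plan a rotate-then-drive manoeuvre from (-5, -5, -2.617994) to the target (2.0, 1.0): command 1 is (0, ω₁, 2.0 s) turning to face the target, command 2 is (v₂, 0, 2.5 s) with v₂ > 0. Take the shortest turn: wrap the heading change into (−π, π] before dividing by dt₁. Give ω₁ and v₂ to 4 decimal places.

heading to target = atan2(1−-5, 2−-5) = 0.7086
Δθ = wrap(0.7086 − -2.6180) = -2.9566; ω₁ = Δθ/dt₁ = -1.4783
distance = √((2−-5)² + (1−-5)²) = 9.2195; v₂ = distance/dt₂ = 3.6878

ω₁ = -1.4783, v₂ = 3.6878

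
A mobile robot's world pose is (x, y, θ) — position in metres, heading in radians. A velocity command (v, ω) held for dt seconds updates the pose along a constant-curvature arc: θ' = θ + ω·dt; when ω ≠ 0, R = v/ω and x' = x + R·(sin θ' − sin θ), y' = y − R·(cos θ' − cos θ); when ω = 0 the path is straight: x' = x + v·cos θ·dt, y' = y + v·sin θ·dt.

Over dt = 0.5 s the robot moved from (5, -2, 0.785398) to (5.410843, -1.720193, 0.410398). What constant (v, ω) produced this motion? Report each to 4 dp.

Δθ = 0.410398 − 0.785398 = -0.375000
ω = Δθ/dt = -0.375000/0.5 = -0.7500
R = Δx/(sin θ' − sin θ) = -1.3333
v = R·ω = -1.3333·-0.7500 = 1.0000

v = 1.0000, ω = -0.7500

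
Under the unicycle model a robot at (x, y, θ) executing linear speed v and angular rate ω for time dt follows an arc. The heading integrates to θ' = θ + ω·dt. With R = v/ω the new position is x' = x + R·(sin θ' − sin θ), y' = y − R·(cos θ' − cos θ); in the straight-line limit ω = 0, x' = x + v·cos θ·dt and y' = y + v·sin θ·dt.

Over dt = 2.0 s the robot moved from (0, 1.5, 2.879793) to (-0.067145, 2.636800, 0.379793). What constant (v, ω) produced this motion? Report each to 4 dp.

Δθ = 0.379793 − 2.879793 = -2.500000
ω = Δθ/dt = -2.500000/2.0 = -1.2500
R = −Δy/(cos θ' − cos θ) = -0.6000
v = R·ω = -0.6000·-1.2500 = 0.7500

v = 0.7500, ω = -1.2500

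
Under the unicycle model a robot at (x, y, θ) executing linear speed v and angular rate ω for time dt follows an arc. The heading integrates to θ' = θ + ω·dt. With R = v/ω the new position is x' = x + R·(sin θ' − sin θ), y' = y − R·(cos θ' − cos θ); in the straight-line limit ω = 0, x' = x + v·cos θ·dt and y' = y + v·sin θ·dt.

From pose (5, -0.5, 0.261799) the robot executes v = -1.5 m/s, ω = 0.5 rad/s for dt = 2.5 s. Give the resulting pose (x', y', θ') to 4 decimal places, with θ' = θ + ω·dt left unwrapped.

θ' = 0.2618 + 0.5·2.5 = 1.5118
R = v/ω = -1.5/0.5 = -3.0000
x' = 5 + -3.0000·(sin 1.5118 − sin 0.2618) = 2.7817
y' = -0.5 − -3.0000·(cos 1.5118 − cos 0.2618) = -3.2209

(2.7817, -3.2209, 1.5118)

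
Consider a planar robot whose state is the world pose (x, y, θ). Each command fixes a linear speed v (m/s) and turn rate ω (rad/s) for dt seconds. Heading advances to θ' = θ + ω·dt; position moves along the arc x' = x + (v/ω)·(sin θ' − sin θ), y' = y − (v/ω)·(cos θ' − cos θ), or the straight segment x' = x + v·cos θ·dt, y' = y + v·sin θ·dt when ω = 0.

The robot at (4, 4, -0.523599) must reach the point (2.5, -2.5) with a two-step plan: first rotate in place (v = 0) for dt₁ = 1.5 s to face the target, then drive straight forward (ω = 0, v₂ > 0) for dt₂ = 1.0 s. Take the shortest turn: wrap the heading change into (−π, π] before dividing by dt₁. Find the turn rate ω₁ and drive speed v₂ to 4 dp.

ω₁ = -0.8493, v₂ = 6.6708

heading to target = atan2(-2.5−4, 2.5−4) = -1.7976
Δθ = wrap(-1.7976 − -0.5236) = -1.2740; ω₁ = Δθ/dt₁ = -0.8493
distance = √((2.5−4)² + (-2.5−4)²) = 6.6708; v₂ = distance/dt₂ = 6.6708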